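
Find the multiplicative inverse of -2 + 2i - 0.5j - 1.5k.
-0.1905 - 0.1905i + 0.0476j + 0.1429k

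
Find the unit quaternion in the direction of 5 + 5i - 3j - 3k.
0.6063 + 0.6063i - 0.3638j - 0.3638k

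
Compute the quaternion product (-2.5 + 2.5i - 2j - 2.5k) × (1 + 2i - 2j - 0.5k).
-12.75 - 6.5i - 0.75j - 2.25k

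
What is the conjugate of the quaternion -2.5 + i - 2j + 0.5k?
-2.5 - i + 2j - 0.5k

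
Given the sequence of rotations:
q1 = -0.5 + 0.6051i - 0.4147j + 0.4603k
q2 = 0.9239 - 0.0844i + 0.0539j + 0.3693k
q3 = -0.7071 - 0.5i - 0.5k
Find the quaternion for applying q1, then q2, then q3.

q2 · q1 = -0.5585 + 0.7792i - 0.1478j + 0.243k
q3 · q2 · q1 = 0.906 - 0.3456i - 0.1636j + 0.1813k
0.906 - 0.3456i - 0.1636j + 0.1813k


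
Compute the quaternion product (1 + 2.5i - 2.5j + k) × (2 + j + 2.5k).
2 - 2.25i - 10.25j + 7k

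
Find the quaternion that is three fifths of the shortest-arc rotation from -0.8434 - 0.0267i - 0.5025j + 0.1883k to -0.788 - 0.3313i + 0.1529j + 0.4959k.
-0.8788 - 0.2254i - 0.1222j + 0.4025k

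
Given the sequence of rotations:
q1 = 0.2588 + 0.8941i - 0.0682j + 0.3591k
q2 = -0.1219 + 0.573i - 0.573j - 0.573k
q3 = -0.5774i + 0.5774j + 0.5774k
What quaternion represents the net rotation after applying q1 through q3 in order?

q2 · q1 = -0.3772 - 0.2055i - 0.8581j + 0.2812k
q3 · q2 · q1 = 0.2144 + 0.8756i - 0.1741j + 0.3963k
0.2144 + 0.8756i - 0.1741j + 0.3963k


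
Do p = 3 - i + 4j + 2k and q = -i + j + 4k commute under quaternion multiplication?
No: pq = -13 + 11i + 5j + 15k ≠ -13 - 17i + j + 9k = qp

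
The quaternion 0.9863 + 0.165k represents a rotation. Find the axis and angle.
axis = (0, 0, 1), θ = 19°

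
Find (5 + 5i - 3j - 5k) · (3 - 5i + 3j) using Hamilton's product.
49 + 5i + 31j - 15k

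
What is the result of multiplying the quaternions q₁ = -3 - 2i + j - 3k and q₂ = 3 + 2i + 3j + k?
-5 - 2i - 10j - 20k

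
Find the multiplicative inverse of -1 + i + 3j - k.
-0.0833 - 0.0833i - 0.25j + 0.0833k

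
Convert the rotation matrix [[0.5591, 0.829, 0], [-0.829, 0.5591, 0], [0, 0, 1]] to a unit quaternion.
0.8829 - 0.4695k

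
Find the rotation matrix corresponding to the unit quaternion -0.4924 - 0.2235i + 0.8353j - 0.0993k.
[[-0.4152, -0.4712, -0.7782], [-0.2756, 0.8804, -0.386], [0.867, 0.0542, -0.4954]]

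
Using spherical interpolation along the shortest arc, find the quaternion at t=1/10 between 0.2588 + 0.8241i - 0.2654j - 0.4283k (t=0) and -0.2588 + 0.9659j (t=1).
0.2797 + 0.7829i - 0.3785j - 0.4069k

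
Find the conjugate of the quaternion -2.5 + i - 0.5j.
-2.5 - i + 0.5j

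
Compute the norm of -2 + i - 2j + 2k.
√13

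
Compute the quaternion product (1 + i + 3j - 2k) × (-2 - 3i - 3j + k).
12 - 8i - 4j + 11k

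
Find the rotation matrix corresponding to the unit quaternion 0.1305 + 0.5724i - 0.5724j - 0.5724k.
[[-0.3106, -0.5059, -0.8047], [-0.8047, -0.3106, 0.5059], [-0.5059, 0.8047, -0.3106]]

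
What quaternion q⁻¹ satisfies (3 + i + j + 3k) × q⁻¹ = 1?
0.15 - 0.05i - 0.05j - 0.15k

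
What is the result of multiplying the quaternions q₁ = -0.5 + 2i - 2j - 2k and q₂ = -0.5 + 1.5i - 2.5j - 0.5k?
-8.75 - 5.75i + 0.25j - 0.75k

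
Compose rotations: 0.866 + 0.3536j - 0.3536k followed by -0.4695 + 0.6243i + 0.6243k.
-0.1858 + 0.3199i + 0.0547j + 0.9274k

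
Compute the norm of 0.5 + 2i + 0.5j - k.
2.345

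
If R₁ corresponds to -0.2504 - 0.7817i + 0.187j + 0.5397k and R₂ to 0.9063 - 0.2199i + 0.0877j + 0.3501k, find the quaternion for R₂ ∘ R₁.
-0.6042 - 0.6715i - 0.0075j + 0.4289k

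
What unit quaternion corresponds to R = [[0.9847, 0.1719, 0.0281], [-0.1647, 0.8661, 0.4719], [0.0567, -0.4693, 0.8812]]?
0.9659 - 0.2436i - 0.0074j - 0.0871k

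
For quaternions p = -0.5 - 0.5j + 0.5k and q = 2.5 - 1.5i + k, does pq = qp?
No: pq = -1.75 + 0.25i - 2j ≠ -1.75 + 1.25i - 0.5j + 1.5k = qp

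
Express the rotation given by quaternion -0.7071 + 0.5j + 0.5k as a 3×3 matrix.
[[0, 0.7071, -0.7071], [-0.7071, 0.5, 0.5], [0.7071, 0.5, 0.5]]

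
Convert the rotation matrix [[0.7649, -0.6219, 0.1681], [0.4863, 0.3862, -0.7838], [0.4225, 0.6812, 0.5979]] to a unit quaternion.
0.829 + 0.4418i - 0.0767j + 0.3342k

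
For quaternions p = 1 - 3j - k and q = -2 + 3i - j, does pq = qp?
No: pq = -5 + 2i + 2j + 11k ≠ -5 + 4i + 8j - 7k = qp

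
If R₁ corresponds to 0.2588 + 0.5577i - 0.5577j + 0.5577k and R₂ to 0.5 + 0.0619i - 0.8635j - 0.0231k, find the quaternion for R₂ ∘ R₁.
-0.3738 - 0.1996i - 0.5497j + 0.7199k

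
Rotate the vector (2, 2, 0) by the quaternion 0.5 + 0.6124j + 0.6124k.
(-2.225, 1.725, 0.275)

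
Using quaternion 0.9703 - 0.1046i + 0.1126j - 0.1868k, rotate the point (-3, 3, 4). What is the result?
(-0.667, 4.527, 3.614)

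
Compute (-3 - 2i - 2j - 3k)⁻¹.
-0.1154 + 0.0769i + 0.0769j + 0.1154k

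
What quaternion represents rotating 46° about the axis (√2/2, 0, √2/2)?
0.9205 + 0.2763i + 0.2763k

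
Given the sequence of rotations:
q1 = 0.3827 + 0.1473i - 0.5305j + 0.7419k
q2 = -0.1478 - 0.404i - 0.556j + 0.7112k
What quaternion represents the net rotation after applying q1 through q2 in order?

q2 · q1 = -0.8197 - 0.2116i + 0.2701j + 0.4587k
-0.8197 - 0.2116i + 0.2701j + 0.4587k


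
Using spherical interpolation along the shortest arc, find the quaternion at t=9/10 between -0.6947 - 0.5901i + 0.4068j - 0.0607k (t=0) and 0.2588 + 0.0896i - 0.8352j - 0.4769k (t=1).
-0.3232 - 0.1533i + 0.8255j + 0.4366k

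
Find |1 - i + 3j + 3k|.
√20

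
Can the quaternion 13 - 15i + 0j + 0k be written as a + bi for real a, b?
Yes. The quaternion 13 - 15i has j- and k-coefficients y = z = 0, so it lies in the complex subalgebra spanned by 1 and i.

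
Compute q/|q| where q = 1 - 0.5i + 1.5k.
0.5345 - 0.2673i + 0.8018k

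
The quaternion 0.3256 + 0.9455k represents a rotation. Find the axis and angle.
axis = (0, 0, 1), θ = 142°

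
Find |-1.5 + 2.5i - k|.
3.082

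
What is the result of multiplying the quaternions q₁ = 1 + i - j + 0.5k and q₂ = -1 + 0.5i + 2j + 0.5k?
0.25 - 2i + 2.75j + 2.5k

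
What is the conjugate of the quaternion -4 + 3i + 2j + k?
-4 - 3i - 2j - k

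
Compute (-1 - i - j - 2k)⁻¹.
-0.1429 + 0.1429i + 0.1429j + 0.2857k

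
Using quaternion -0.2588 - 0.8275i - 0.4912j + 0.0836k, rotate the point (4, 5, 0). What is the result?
(6.295, 1.161, 0.161)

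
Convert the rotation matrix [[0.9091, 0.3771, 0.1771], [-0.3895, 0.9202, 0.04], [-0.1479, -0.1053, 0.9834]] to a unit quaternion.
0.9763 - 0.0372i + 0.0832j - 0.1963k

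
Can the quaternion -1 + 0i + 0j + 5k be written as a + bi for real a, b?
No. The quaternion -1 + 5k has j-coefficient y = 0 and k-coefficient z = 5, not both zero, so it does not lie in the complex subalgebra spanned by 1 and i.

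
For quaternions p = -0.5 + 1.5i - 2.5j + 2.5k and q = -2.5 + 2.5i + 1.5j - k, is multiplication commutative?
No: pq = 3.75 - 6.25i + 13.25j + 2.75k ≠ 3.75 - 3.75i - 2.25j - 14.25k = qp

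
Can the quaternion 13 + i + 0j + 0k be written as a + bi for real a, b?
Yes. The quaternion 13 + i has j- and k-coefficients y = z = 0, so it lies in the complex subalgebra spanned by 1 and i.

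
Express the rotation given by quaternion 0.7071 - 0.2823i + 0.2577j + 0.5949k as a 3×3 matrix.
[[0.1594, -0.9868, 0.0286], [0.6958, 0.1328, 0.7058], [-0.7003, -0.0926, 0.7078]]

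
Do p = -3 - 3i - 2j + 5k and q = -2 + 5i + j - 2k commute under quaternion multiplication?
No: pq = 33 - 10i + 20j + 3k ≠ 33 - 8i - 18j - 11k = qp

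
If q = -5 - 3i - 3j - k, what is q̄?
-5 + 3i + 3j + k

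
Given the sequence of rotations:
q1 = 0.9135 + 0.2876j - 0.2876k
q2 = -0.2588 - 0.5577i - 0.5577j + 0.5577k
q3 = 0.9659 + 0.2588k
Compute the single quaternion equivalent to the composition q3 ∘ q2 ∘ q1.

q2 · q1 = 0.0844 - 0.5095i - 0.7443j + 0.4235k
q3 · q2 · q1 = -0.0281 - 0.2995i - 0.8508j + 0.4309k
-0.0281 - 0.2995i - 0.8508j + 0.4309k


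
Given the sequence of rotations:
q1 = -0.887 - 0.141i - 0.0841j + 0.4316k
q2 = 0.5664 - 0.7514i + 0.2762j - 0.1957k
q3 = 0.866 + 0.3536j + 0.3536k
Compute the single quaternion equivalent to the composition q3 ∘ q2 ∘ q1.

q2 · q1 = -0.5007 + 0.6894i + 0.0593j + 0.5202k
q3 · q2 · q1 = -0.6385 + 0.76i + 0.1181j + 0.0297k
-0.6385 + 0.76i + 0.1181j + 0.0297k


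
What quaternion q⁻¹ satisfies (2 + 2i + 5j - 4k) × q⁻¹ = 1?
0.0408 - 0.0408i - 0.102j + 0.0816k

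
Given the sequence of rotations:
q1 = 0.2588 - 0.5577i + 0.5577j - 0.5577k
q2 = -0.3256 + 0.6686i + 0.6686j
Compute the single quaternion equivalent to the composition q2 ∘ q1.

q2 · q1 = -0.0843 - 0.0183i + 0.3643j + 0.9273k
-0.0843 - 0.0183i + 0.3643j + 0.9273k


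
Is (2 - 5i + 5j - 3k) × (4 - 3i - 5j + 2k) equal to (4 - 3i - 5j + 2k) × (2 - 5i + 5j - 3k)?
No: pq = 24 - 31i + 29j + 32k ≠ 24 - 21i - 9j - 48k = qp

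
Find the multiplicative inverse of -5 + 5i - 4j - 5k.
-0.0549 - 0.0549i + 0.044j + 0.0549k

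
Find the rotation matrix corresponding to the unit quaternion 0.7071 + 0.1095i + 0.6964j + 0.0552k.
[[0.024, 0.0744, 0.9969], [0.2306, 0.9699, -0.078], [-0.9728, 0.2317, 0.0061]]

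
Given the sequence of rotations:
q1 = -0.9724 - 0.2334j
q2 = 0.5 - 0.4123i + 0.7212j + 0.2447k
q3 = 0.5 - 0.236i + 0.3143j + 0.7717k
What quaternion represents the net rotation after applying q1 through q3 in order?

q2 · q1 = -0.3179 + 0.458i - 0.818j - 0.1417k
q3 · q2 · q1 = 0.3156 + 0.8907i - 0.1889j - 0.2671k
0.3156 + 0.8907i - 0.1889j - 0.2671k


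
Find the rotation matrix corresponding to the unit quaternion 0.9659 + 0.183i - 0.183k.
[[0.933, 0.3535, -0.067], [-0.3535, 0.866, -0.3535], [-0.067, 0.3535, 0.933]]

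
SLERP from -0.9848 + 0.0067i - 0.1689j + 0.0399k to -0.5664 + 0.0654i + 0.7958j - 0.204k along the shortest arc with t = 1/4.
-0.9936 + 0.0258i + 0.1061j - 0.03k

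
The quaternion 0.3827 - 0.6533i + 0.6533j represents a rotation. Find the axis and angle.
axis = (-√2/2, √2/2, 0), θ = 3π/4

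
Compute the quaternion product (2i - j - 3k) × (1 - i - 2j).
-4i + 2j - 8k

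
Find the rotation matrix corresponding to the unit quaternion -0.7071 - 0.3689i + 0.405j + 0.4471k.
[[0.2722, 0.3335, -0.9026], [-0.9311, 0.328, -0.1595], [0.2429, 0.8838, 0.3998]]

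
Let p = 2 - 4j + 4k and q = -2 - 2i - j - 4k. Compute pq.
8 + 16i - 2j - 24k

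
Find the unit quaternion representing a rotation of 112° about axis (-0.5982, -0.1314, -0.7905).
0.5592 - 0.4959i - 0.1089j - 0.6554k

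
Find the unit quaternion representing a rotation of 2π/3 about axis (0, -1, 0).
0.5 - 0.866j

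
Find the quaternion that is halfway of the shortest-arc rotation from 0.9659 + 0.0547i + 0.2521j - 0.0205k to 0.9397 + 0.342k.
0.9774 + 0.0281i + 0.1293j + 0.1649k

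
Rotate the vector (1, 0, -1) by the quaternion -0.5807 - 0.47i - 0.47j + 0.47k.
(0.012, 0.884, -1.104)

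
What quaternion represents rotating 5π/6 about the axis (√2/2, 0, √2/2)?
0.2588 + 0.683i + 0.683k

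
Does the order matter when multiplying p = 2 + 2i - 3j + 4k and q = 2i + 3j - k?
Yes: pq = 9 - 5i + 16j + 10k ≠ 9 + 13i - 4j - 14k = qp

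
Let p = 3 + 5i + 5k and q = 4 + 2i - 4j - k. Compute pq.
7 + 46i + 3j - 3k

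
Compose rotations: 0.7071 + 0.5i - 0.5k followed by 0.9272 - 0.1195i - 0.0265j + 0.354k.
0.8924 + 0.3924i + 0.0985j - 0.2k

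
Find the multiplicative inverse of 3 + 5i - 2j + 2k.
0.0714 - 0.119i + 0.0476j - 0.0476k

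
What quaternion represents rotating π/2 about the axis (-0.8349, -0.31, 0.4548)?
0.7071 - 0.5904i - 0.2192j + 0.3216k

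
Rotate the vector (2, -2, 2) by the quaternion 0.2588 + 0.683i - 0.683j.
(1.293, -2.707, -1.732)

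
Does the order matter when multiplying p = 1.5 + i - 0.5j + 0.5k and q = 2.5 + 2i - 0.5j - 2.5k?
Yes: pq = 2.75 + 7i + 1.5j - 2k ≠ 2.75 + 4i - 5.5j - 3k = qp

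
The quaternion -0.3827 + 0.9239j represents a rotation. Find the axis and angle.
axis = (0, 1, 0), θ = 5π/4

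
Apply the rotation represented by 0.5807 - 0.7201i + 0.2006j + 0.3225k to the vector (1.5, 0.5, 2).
(0.273, 1.937, -1.635)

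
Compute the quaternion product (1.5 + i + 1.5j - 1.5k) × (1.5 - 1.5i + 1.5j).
1.5 + 1.5i + 6.75j + 1.5k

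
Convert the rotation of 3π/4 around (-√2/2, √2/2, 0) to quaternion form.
0.3827 - 0.6533i + 0.6533j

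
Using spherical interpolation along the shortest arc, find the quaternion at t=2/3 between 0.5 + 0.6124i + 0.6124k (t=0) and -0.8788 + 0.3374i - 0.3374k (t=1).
0.8648 - 0.0066i + 0.5021k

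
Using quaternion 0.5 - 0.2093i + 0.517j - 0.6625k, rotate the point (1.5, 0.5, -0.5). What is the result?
(-0.793, -1.063, -0.996)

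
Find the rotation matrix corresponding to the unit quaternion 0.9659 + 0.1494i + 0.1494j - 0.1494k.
[[0.9107, 0.3333, 0.244], [-0.244, 0.9107, -0.3333], [-0.3333, 0.244, 0.9107]]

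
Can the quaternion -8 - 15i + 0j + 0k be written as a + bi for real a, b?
Yes. The quaternion -8 - 15i has j- and k-coefficients y = z = 0, so it lies in the complex subalgebra spanned by 1 and i.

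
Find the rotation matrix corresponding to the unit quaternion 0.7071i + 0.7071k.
[[0, 0, 1], [0, -1, 0], [1, 0, 0]]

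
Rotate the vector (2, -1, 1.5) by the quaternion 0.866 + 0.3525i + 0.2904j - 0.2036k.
(1.479, -2.058, -0.911)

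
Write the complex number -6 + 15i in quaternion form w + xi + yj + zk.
-6 + 15i + 0j + 0k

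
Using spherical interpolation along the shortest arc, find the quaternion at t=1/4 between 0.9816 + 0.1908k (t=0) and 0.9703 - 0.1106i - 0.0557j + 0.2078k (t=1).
0.9802 - 0.0277i - 0.014j + 0.1953k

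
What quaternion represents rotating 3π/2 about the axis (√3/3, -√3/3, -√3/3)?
-0.7071 + 0.4082i - 0.4082j - 0.4082k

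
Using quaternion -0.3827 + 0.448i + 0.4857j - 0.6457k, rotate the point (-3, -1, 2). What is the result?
(-0.925, -3.122, 1.844)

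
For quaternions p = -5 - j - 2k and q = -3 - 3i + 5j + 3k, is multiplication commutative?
No: pq = 26 + 22i - 16j - 12k ≠ 26 + 8i - 28j - 6k = qp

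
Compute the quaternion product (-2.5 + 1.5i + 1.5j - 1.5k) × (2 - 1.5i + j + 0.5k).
-3.5 + 9i + 2j - 0.5k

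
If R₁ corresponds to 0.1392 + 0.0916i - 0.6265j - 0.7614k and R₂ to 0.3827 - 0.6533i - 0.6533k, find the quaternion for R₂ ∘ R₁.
-0.3843 - 0.4652i - 0.797j + 0.027k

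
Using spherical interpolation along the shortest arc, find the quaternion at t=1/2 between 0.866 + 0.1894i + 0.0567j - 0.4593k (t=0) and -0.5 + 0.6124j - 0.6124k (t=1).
0.9139 + 0.1267i - 0.3718j + 0.1024k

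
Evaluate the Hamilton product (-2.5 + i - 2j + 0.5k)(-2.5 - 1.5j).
3.25 - 1.75i + 8.75j - 2.75k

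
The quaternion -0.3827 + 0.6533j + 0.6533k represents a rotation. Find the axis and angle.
axis = (0, √2/2, √2/2), θ = 5π/4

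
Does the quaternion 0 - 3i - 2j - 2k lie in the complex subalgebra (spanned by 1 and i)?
No. The quaternion -3i - 2j - 2k has j-coefficient y = -2 and k-coefficient z = -2, not both zero, so it does not lie in the complex subalgebra spanned by 1 and i.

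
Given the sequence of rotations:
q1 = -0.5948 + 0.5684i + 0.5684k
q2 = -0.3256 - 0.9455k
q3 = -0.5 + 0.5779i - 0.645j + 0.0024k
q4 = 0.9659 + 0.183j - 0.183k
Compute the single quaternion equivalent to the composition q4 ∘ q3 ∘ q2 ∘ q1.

q2 · q1 = 0.7311 - 0.1851i - 0.5374j + 0.3773k
q3 · q2 · q1 = -0.6061 + 0.273i - 0.4213j - 0.6168k
q4 · q3 · q2 · q1 = -0.6212 + 0.0737i - 0.5678j - 0.5348k
-0.6212 + 0.0737i - 0.5678j - 0.5348k


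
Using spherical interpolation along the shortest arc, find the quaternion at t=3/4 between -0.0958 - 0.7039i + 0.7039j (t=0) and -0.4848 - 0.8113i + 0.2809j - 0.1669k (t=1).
-0.3995 - 0.8129i + 0.4037j - 0.1288k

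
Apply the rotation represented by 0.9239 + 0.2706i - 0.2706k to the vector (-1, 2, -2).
(0.439, 2.914, -0.561)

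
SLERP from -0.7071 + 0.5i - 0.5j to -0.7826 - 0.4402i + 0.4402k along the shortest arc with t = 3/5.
-0.9134 - 0.0636i - 0.2507j + 0.3143k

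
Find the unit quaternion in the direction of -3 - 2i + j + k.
-0.7746 - 0.5164i + 0.2582j + 0.2582k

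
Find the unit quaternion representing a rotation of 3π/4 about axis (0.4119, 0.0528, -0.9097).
0.3827 + 0.3805i + 0.0488j - 0.8405k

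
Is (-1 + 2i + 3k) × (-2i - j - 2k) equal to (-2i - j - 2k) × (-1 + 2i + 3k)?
No: pq = 10 + 5i - j ≠ 10 - i + 3j + 4k = qp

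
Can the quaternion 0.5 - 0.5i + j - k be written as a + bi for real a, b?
No. The quaternion 0.5 - 0.5i + j - k has j-coefficient y = 1 and k-coefficient z = -1, not both zero, so it does not lie in the complex subalgebra spanned by 1 and i.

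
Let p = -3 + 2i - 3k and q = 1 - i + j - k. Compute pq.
-4 + 8i + 2j + 2k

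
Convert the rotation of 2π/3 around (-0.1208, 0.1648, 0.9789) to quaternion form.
0.5 - 0.1046i + 0.1427j + 0.8478k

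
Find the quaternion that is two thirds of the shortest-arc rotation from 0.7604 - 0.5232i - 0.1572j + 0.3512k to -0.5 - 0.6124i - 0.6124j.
-0.0547 - 0.7793i - 0.6001j + 0.172k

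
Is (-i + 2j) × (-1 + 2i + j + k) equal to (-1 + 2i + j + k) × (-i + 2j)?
No: pq = 3i - j - 5k ≠ -i - 3j + 5k = qp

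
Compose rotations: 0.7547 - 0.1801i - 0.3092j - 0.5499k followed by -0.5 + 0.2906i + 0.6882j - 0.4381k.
-0.3531 - 0.2045i + 0.9127j - 0.0216k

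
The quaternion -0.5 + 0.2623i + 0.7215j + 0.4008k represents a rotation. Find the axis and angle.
axis = (0.3029, 0.8331, 0.4628), θ = 4π/3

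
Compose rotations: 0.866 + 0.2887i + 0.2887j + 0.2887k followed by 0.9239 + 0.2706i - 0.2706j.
0.8001 + 0.4229i - 0.0457j + 0.423k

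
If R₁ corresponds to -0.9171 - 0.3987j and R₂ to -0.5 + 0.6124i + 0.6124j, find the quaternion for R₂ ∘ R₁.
0.7027 - 0.5616i - 0.3623j - 0.2442k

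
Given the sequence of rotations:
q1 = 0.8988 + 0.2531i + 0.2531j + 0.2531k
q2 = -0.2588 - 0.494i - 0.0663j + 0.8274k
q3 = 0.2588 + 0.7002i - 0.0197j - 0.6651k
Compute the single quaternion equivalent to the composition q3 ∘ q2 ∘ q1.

q2 · q1 = -0.3002 - 0.7357i + 0.2094j + 0.5699k
q3 · q2 · q1 = 0.8206 - 0.2726i + 0.1504j + 0.4793k
0.8206 - 0.2726i + 0.1504j + 0.4793k


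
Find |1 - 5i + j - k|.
√28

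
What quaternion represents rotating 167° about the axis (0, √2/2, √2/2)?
0.1132 + 0.7026j + 0.7026k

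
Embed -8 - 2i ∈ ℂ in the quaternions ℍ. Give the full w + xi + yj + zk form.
-8 - 2i + 0j + 0k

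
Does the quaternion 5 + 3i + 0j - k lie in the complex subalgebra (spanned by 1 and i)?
No. The quaternion 5 + 3i - k has j-coefficient y = 0 and k-coefficient z = -1, not both zero, so it does not lie in the complex subalgebra spanned by 1 and i.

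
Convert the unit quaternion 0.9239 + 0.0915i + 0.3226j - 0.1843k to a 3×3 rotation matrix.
[[0.7239, 0.3996, 0.5624], [-0.2815, 0.9153, -0.288], [-0.6298, 0.0502, 0.7751]]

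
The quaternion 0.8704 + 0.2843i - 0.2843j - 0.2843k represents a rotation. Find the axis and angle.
axis = (√3/3, -√3/3, -√3/3), θ = 59°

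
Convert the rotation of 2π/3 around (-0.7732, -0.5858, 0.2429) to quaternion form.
0.5 - 0.6696i - 0.5073j + 0.2104k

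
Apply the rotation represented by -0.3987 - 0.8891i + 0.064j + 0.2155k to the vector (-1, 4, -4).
(1.07, 0.316, 5.635)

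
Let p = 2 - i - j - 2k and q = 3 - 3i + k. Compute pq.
5 - 10i + 4j - 7k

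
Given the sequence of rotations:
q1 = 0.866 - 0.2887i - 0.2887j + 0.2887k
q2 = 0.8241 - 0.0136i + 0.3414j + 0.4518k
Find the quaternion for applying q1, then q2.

q2 · q1 = 0.6779 - 0.0207i - 0.0688j + 0.7317k
0.6779 - 0.0207i - 0.0688j + 0.7317k


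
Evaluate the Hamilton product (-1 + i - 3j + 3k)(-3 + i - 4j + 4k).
-22 - 4i + 12j - 14k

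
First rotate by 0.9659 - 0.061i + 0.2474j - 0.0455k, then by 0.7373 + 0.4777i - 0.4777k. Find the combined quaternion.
0.7196 + 0.5346i + 0.2333j - 0.3768k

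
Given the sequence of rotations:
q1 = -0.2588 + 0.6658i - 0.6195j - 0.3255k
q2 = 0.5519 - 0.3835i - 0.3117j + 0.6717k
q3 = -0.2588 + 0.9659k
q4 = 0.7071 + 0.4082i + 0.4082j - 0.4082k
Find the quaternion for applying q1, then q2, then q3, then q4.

q2 · q1 = 0.138 + 0.9843i + 0.0612j + 0.0916k
q3 · q2 · q1 = -0.1242 - 0.3138i + 0.9349j + 0.1096k
q4 · q3 · q2 · q1 = -0.2966 + 0.1538i + 0.6937j + 0.6379k
-0.2966 + 0.1538i + 0.6937j + 0.6379k


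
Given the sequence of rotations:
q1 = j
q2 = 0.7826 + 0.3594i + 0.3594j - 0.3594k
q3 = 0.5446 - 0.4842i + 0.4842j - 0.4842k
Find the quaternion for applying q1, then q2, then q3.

q2 · q1 = -0.3594 + 0.3594i + 0.7826j + 0.3594k
q3 · q2 · q1 = -0.2266 + 0.9227i + 0.2522j - 0.1832k
-0.2266 + 0.9227i + 0.2522j - 0.1832k


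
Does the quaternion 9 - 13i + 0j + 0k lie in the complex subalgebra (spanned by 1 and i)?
Yes. The quaternion 9 - 13i has j- and k-coefficients y = z = 0, so it lies in the complex subalgebra spanned by 1 and i.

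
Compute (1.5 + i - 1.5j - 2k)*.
1.5 - i + 1.5j + 2k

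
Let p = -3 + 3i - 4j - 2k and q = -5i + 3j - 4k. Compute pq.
19 + 37i + 13j + k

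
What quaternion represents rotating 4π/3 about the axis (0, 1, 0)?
-0.5 + 0.866j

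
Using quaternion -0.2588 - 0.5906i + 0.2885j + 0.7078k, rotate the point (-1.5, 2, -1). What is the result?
(1.289, -0.441, 2.322)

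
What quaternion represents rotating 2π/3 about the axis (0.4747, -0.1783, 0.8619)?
0.5 + 0.4111i - 0.1544j + 0.7464k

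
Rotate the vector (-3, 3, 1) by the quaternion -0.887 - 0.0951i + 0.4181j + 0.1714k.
(-1.876, 3.895, -0.559)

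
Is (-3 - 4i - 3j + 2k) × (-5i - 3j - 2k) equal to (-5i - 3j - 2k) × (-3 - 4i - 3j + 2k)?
No: pq = -25 + 27i - 9j + 3k ≠ -25 + 3i + 27j + 9k = qp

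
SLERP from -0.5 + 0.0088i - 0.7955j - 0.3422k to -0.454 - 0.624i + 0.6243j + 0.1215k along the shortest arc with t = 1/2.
-0.0283 + 0.3899i - 0.8749j - 0.2857k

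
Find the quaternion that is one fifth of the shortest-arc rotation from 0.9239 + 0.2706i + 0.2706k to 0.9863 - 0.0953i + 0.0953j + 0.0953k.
0.9503 + 0.1992i + 0.0196j + 0.2385k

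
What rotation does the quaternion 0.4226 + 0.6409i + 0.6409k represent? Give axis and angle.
axis = (√2/2, 0, √2/2), θ = 130°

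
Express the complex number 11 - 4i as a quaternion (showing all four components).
11 - 4i + 0j + 0k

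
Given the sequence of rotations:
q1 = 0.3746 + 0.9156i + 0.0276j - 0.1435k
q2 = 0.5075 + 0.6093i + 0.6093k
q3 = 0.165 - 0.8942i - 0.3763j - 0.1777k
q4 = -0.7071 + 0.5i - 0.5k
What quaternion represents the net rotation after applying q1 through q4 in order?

q2 · q1 = -0.2803 + 0.6761i + 0.6593j + 0.1722k
q3 · q2 · q1 = 0.837 + 0.4146i + 0.2481j - 0.2569k
q4 · q3 · q2 · q1 = -0.9276 + 0.2494i - 0.2543j - 0.1128k
-0.9276 + 0.2494i - 0.2543j - 0.1128k


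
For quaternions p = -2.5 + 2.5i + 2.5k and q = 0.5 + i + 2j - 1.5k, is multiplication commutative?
No: pq = -6.25i + 1.25j + 10k ≠ 3.75i - 11.25j = qp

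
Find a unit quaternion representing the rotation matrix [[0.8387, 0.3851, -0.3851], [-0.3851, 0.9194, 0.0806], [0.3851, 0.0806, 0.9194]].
0.9588 - 0.2008j - 0.2008k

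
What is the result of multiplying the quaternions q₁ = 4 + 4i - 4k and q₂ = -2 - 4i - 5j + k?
12 - 44i - 8j - 8k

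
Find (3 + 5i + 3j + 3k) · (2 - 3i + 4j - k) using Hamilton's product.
12 - 14i + 14j + 32k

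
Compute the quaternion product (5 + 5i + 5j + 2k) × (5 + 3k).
19 + 40i + 10j + 25k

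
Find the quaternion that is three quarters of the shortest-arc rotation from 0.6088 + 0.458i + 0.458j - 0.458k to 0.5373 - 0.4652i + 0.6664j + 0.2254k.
0.6535 - 0.2468i + 0.7143j + 0.0431k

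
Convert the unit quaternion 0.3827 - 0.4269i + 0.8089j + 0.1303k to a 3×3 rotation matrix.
[[-0.3426, -0.7904, 0.5079], [-0.5909, 0.6016, 0.5375], [-0.7304, -0.1159, -0.6731]]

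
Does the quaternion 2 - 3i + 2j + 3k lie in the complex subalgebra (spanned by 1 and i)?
No. The quaternion 2 - 3i + 2j + 3k has j-coefficient y = 2 and k-coefficient z = 3, not both zero, so it does not lie in the complex subalgebra spanned by 1 and i.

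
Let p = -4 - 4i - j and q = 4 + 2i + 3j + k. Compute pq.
-5 - 25i - 12j - 14k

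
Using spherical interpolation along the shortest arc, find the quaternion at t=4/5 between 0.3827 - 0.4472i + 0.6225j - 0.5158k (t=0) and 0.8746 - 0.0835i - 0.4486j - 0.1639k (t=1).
0.9045 - 0.2011i - 0.2352j - 0.2936k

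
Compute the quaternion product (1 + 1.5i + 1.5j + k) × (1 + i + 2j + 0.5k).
-4 + 1.25i + 3.75j + 3k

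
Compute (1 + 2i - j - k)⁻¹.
0.1429 - 0.2857i + 0.1429j + 0.1429k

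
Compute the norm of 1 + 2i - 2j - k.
√10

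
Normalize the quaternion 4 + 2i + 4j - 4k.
0.5547 + 0.2774i + 0.5547j - 0.5547k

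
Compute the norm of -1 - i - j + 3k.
√12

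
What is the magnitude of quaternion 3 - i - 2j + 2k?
√18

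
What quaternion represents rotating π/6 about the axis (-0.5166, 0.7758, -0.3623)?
0.9659 - 0.1337i + 0.2008j - 0.0938k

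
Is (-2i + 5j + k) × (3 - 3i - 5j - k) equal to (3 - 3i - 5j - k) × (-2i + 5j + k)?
No: pq = 20 - 6i + 10j + 28k ≠ 20 - 6i + 20j - 22k = qp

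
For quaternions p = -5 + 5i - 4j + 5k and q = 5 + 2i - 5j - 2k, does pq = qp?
No: pq = -45 + 48i + 25j + 18k ≠ -45 - 18i - 15j + 52k = qp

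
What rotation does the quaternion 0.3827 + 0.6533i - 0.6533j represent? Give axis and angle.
axis = (√2/2, -√2/2, 0), θ = 3π/4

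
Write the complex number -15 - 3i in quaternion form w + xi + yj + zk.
-15 - 3i + 0j + 0k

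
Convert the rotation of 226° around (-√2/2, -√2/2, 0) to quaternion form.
-0.3907 - 0.6509i - 0.6509j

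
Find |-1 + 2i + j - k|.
√7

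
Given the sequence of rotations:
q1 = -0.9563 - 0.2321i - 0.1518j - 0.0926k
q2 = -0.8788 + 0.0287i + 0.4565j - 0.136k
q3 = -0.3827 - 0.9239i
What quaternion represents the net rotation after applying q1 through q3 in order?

q2 · q1 = 0.9038 + 0.1136i - 0.2689j + 0.313k
q3 · q2 · q1 = -0.2409 - 0.8785i + 0.3921j + 0.1287k
-0.2409 - 0.8785i + 0.3921j + 0.1287k


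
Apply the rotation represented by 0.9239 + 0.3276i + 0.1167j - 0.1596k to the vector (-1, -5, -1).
(-2.89, -2.811, -3.278)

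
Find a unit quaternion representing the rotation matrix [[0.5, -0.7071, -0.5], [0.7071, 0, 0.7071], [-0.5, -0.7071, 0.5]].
0.7071 - 0.5i + 0.5k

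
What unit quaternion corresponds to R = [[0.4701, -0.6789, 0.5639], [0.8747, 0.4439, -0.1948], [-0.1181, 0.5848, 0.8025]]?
0.8241 + 0.2365i + 0.2069j + 0.4713k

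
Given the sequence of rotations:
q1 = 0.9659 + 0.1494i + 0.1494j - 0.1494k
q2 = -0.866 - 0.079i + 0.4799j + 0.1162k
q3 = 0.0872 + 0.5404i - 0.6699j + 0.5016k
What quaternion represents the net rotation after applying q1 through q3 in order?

q2 · q1 = -0.879 - 0.2947i + 0.3397j + 0.1581k
q3 · q2 · q1 = 0.2309 - 0.777i + 0.3852j - 0.441k
0.2309 - 0.777i + 0.3852j - 0.441k


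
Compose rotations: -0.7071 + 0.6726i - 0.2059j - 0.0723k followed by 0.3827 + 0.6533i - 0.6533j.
-0.8445 - 0.1573i + 0.4304j + 0.2772k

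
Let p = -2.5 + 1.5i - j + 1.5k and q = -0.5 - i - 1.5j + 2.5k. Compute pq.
-2.5 + 1.5i - j - 10.25k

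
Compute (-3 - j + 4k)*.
-3 + j - 4k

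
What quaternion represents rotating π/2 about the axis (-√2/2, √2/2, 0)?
0.7071 - 0.5i + 0.5j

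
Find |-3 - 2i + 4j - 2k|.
√33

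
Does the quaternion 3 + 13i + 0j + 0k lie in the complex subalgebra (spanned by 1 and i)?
Yes. The quaternion 3 + 13i has j- and k-coefficients y = z = 0, so it lies in the complex subalgebra spanned by 1 and i.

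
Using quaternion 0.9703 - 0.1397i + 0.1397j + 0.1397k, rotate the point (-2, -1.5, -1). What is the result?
(-1.611, -2.157, 0.046)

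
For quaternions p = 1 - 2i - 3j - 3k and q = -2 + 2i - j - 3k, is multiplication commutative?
No: pq = -10 + 12i - 7j + 11k ≠ -10 + 17j - 5k = qp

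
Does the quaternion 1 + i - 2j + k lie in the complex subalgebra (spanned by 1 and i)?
No. The quaternion 1 + i - 2j + k has j-coefficient y = -2 and k-coefficient z = 1, not both zero, so it does not lie in the complex subalgebra spanned by 1 and i.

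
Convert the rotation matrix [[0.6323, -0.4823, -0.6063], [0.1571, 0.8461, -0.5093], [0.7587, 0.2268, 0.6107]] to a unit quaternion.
0.8788 + 0.2094i - 0.3883j + 0.1819k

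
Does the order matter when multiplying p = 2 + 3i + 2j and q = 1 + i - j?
Yes: pq = 1 + 5i - 5k ≠ 1 + 5i + 5k = qp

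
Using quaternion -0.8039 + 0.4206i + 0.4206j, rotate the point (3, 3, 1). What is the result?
(2.324, 3.676, 0.292)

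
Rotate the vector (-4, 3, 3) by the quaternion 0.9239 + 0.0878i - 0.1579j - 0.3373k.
(-2.157, 4.708, 2.68)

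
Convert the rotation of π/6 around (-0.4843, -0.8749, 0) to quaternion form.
0.9659 - 0.1253i - 0.2264j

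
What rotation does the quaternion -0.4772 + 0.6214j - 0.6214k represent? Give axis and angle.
axis = (0, √2/2, -√2/2), θ = 237°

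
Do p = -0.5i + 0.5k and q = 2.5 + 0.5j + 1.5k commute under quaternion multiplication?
No: pq = -0.75 - 1.5i + 0.75j + k ≠ -0.75 - i - 0.75j + 1.5k = qp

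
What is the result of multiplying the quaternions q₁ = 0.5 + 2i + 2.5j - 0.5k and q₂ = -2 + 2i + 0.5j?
-6.25 - 2.75i - 5.75j - 3k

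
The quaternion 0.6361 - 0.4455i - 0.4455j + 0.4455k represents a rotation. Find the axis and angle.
axis = (-√3/3, -√3/3, √3/3), θ = 101°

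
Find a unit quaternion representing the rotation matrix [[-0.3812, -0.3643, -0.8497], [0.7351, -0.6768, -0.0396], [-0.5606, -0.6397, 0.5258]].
0.342 - 0.4387i - 0.2113j + 0.8037k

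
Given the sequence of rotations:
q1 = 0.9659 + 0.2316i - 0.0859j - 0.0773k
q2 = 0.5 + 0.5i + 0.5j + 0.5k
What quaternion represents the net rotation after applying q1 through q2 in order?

q2 · q1 = 0.4487 + 0.603i + 0.5945j + 0.2856k
0.4487 + 0.603i + 0.5945j + 0.2856k


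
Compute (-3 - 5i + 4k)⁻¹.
-0.06 + 0.1i - 0.08k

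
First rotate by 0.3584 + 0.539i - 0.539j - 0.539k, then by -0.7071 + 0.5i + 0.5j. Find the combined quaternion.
-0.2534 - 0.4714i + 0.8298j - 0.1579k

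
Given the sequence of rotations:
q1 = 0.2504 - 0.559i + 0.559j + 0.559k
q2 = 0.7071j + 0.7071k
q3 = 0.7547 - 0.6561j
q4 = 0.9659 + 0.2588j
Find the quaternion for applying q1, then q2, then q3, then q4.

q2 · q1 = -0.7905 - 0.2182j + 0.5723k
q3 · q2 · q1 = -0.7398 - 0.3755i + 0.354j + 0.4319k
q4 · q3 · q2 · q1 = -0.8062 - 0.2509i + 0.1505j + 0.5144k
-0.8062 - 0.2509i + 0.1505j + 0.5144k


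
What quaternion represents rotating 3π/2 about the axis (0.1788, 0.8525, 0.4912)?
-0.7071 + 0.1264i + 0.6028j + 0.3473k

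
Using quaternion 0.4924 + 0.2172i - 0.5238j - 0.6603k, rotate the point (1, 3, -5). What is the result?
(4.861, -3.166, 1.161)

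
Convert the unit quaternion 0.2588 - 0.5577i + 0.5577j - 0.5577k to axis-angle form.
axis = (-√3/3, √3/3, -√3/3), θ = 5π/6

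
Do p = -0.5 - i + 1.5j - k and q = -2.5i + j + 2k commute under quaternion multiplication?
No: pq = -2 + 5.25i + 4j + 1.75k ≠ -2 - 2.75i - 5j - 3.75k = qp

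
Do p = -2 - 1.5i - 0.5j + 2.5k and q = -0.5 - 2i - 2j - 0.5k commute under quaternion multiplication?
No: pq = -1.75 + 10i - 1.5j + 1.75k ≠ -1.75 - 0.5i + 10j - 2.25k = qp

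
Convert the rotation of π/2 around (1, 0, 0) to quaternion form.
0.7071 + 0.7071i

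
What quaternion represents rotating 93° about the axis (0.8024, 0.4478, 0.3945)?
0.6884 + 0.582i + 0.3248j + 0.2862k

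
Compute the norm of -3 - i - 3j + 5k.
√44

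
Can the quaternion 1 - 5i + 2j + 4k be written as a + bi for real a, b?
No. The quaternion 1 - 5i + 2j + 4k has j-coefficient y = 2 and k-coefficient z = 4, not both zero, so it does not lie in the complex subalgebra spanned by 1 and i.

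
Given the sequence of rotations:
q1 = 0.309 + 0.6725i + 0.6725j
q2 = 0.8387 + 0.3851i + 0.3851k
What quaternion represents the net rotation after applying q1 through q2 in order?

q2 · q1 = 0.0002 + 0.424i + 0.823j + 0.378k
0.0002 + 0.424i + 0.823j + 0.378k


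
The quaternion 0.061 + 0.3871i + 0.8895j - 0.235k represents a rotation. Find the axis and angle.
axis = (0.3878, 0.8912, -0.2354), θ = 173°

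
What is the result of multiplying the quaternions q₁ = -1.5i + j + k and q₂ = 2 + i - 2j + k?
2.5 + 4.5j + 4k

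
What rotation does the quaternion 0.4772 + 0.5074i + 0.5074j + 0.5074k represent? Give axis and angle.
axis = (√3/3, √3/3, √3/3), θ = 123°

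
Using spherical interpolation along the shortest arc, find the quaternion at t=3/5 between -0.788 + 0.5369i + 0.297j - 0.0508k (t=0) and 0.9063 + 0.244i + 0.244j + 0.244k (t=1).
-0.9781 + 0.0855i - 0.0262j - 0.1882k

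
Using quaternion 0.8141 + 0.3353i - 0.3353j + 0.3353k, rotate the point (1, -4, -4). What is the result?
(4.918, 1.203, -2.715)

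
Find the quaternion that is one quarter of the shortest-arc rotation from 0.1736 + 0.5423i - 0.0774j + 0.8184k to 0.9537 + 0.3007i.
0.4541 + 0.5561i - 0.0655j + 0.693k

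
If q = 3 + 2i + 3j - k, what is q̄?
3 - 2i - 3j + k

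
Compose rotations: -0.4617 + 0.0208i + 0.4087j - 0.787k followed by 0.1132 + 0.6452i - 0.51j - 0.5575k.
-0.296 + 0.3337i + 0.7779j + 0.4426k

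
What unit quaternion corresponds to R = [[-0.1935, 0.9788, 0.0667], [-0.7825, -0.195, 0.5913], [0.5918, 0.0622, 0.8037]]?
0.5948 - 0.2224i - 0.2207j - 0.7403k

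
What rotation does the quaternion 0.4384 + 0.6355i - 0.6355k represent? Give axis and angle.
axis = (√2/2, 0, -√2/2), θ = 128°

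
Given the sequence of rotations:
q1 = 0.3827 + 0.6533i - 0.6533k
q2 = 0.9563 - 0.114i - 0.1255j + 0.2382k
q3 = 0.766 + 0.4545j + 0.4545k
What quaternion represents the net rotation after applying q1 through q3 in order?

q2 · q1 = 0.5961 + 0.6631i + 0.0331j - 0.4516k
q3 · q2 · q1 = 0.6468 + 0.2876i + 0.5977j - 0.3764k
0.6468 + 0.2876i + 0.5977j - 0.3764k


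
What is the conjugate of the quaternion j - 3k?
-j + 3k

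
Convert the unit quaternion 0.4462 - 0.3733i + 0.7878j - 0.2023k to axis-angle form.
axis = (-0.4171, 0.8803, -0.2261), θ = 127°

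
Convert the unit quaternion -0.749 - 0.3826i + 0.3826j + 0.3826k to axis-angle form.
axis = (-√3/3, √3/3, √3/3), θ = 277°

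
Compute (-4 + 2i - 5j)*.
-4 - 2i + 5j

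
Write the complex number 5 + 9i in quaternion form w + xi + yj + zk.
5 + 9i + 0j + 0k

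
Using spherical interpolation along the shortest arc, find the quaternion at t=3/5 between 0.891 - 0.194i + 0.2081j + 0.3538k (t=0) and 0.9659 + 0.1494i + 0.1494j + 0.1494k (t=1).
0.9554 + 0.0118i + 0.1766j + 0.2363k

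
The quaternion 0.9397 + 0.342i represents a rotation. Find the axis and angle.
axis = (1, 0, 0), θ = 40°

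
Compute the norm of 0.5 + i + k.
1.5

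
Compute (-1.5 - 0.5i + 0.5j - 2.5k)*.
-1.5 + 0.5i - 0.5j + 2.5k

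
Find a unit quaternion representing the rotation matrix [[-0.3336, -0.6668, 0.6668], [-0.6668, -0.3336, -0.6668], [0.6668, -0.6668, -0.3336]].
0.5774i - 0.5774j + 0.5774k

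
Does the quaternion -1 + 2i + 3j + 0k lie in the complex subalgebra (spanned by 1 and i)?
No. The quaternion -1 + 2i + 3j has j-coefficient y = 3 and k-coefficient z = 0, not both zero, so it does not lie in the complex subalgebra spanned by 1 and i.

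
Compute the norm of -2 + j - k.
√6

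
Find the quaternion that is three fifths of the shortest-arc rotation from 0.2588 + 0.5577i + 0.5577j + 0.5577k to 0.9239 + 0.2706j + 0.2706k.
0.7396 + 0.258i + 0.4396j + 0.4396k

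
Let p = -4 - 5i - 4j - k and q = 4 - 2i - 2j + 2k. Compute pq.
-32 - 22i + 4j - 10k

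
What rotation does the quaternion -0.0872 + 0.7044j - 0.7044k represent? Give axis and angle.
axis = (0, √2/2, -√2/2), θ = 190°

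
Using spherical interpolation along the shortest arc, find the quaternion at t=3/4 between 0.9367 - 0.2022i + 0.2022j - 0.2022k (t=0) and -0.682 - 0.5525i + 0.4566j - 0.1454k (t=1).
0.8592 + 0.3971i - 0.3173j + 0.0582k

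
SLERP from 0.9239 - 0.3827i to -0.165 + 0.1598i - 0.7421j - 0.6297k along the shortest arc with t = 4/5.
0.4026 - 0.2495i + 0.6715j + 0.5698k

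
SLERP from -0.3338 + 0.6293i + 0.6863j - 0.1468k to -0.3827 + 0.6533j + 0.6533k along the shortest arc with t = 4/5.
-0.4103 + 0.1523i + 0.7286j + 0.5269k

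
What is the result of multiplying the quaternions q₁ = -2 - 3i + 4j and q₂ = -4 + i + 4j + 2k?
-5 + 18i - 18j - 20k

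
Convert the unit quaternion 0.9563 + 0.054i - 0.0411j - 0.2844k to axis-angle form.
axis = (0.1847, -0.1406, -0.9727), θ = 34°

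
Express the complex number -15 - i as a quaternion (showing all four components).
-15 - i + 0j + 0k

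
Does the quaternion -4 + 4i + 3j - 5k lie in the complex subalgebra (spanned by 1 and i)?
No. The quaternion -4 + 4i + 3j - 5k has j-coefficient y = 3 and k-coefficient z = -5, not both zero, so it does not lie in the complex subalgebra spanned by 1 and i.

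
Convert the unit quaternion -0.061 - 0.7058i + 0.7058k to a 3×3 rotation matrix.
[[0.0037, 0.0861, -0.9963], [-0.0861, -0.9926, -0.0861], [-0.9963, 0.0861, 0.0037]]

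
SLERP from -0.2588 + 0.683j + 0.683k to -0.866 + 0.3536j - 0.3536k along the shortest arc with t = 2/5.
-0.647 + 0.692j + 0.3202k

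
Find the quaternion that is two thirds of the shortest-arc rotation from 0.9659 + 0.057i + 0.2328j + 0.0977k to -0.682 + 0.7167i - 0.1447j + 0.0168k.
0.8491 - 0.492i + 0.1906j + 0.0245k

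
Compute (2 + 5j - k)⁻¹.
0.0667 - 0.1667j + 0.0333k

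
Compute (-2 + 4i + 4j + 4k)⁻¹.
-0.0385 - 0.0769i - 0.0769j - 0.0769k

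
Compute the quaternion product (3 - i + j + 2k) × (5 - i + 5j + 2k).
5 - 16i + 20j + 12k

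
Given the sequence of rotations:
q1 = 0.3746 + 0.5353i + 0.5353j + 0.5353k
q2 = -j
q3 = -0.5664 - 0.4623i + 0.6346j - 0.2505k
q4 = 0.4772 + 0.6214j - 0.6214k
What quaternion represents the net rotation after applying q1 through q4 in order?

q2 · q1 = 0.5353 - 0.5353i - 0.3746j + 0.5353k
q3 · q2 · q1 = -0.1788 + 0.3016i + 0.9334j + 0.0756k
q4 · q3 · q2 · q1 = -0.6184 + 0.7709i + 0.1469j - 0.0402k
-0.6184 + 0.7709i + 0.1469j - 0.0402k


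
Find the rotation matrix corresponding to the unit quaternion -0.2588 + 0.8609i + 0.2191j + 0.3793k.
[[0.6163, 0.5736, 0.5397], [0.1809, -0.77, 0.6118], [0.7665, -0.2794, -0.5783]]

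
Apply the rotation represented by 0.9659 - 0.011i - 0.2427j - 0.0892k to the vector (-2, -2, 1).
(-2.555, -1.569, -0.104)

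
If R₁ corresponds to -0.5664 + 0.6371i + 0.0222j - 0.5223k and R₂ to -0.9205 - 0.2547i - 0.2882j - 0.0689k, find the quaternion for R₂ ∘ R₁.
0.6541 - 0.2901i - 0.0341j + 0.6978k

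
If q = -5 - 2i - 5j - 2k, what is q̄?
-5 + 2i + 5j + 2k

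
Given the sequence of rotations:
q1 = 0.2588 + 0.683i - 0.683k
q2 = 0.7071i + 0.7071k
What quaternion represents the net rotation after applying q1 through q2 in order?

q2 · q1 = 0.183i + 0.9659j + 0.183k
0.183i + 0.9659j + 0.183k
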